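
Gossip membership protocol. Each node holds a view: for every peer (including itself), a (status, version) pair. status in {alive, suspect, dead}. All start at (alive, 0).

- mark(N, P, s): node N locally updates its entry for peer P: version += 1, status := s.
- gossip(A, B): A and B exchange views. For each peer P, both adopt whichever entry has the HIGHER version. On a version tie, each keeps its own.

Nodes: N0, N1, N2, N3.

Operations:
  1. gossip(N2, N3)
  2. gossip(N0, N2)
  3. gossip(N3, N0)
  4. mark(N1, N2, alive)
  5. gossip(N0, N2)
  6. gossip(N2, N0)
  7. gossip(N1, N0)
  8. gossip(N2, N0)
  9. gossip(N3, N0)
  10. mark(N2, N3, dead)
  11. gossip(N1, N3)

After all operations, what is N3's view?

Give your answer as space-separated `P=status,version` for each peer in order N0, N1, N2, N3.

Answer: N0=alive,0 N1=alive,0 N2=alive,1 N3=alive,0

Derivation:
Op 1: gossip N2<->N3 -> N2.N0=(alive,v0) N2.N1=(alive,v0) N2.N2=(alive,v0) N2.N3=(alive,v0) | N3.N0=(alive,v0) N3.N1=(alive,v0) N3.N2=(alive,v0) N3.N3=(alive,v0)
Op 2: gossip N0<->N2 -> N0.N0=(alive,v0) N0.N1=(alive,v0) N0.N2=(alive,v0) N0.N3=(alive,v0) | N2.N0=(alive,v0) N2.N1=(alive,v0) N2.N2=(alive,v0) N2.N3=(alive,v0)
Op 3: gossip N3<->N0 -> N3.N0=(alive,v0) N3.N1=(alive,v0) N3.N2=(alive,v0) N3.N3=(alive,v0) | N0.N0=(alive,v0) N0.N1=(alive,v0) N0.N2=(alive,v0) N0.N3=(alive,v0)
Op 4: N1 marks N2=alive -> (alive,v1)
Op 5: gossip N0<->N2 -> N0.N0=(alive,v0) N0.N1=(alive,v0) N0.N2=(alive,v0) N0.N3=(alive,v0) | N2.N0=(alive,v0) N2.N1=(alive,v0) N2.N2=(alive,v0) N2.N3=(alive,v0)
Op 6: gossip N2<->N0 -> N2.N0=(alive,v0) N2.N1=(alive,v0) N2.N2=(alive,v0) N2.N3=(alive,v0) | N0.N0=(alive,v0) N0.N1=(alive,v0) N0.N2=(alive,v0) N0.N3=(alive,v0)
Op 7: gossip N1<->N0 -> N1.N0=(alive,v0) N1.N1=(alive,v0) N1.N2=(alive,v1) N1.N3=(alive,v0) | N0.N0=(alive,v0) N0.N1=(alive,v0) N0.N2=(alive,v1) N0.N3=(alive,v0)
Op 8: gossip N2<->N0 -> N2.N0=(alive,v0) N2.N1=(alive,v0) N2.N2=(alive,v1) N2.N3=(alive,v0) | N0.N0=(alive,v0) N0.N1=(alive,v0) N0.N2=(alive,v1) N0.N3=(alive,v0)
Op 9: gossip N3<->N0 -> N3.N0=(alive,v0) N3.N1=(alive,v0) N3.N2=(alive,v1) N3.N3=(alive,v0) | N0.N0=(alive,v0) N0.N1=(alive,v0) N0.N2=(alive,v1) N0.N3=(alive,v0)
Op 10: N2 marks N3=dead -> (dead,v1)
Op 11: gossip N1<->N3 -> N1.N0=(alive,v0) N1.N1=(alive,v0) N1.N2=(alive,v1) N1.N3=(alive,v0) | N3.N0=(alive,v0) N3.N1=(alive,v0) N3.N2=(alive,v1) N3.N3=(alive,v0)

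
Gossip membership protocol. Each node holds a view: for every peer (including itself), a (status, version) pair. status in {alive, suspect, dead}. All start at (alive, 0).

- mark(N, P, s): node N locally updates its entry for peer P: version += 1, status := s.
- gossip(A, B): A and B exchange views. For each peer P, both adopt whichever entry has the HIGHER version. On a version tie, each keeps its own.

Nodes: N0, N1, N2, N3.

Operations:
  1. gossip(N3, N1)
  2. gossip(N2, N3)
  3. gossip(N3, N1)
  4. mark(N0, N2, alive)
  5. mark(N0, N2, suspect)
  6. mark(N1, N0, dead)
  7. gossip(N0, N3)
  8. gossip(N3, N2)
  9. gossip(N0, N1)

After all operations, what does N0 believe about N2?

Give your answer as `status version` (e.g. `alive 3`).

Op 1: gossip N3<->N1 -> N3.N0=(alive,v0) N3.N1=(alive,v0) N3.N2=(alive,v0) N3.N3=(alive,v0) | N1.N0=(alive,v0) N1.N1=(alive,v0) N1.N2=(alive,v0) N1.N3=(alive,v0)
Op 2: gossip N2<->N3 -> N2.N0=(alive,v0) N2.N1=(alive,v0) N2.N2=(alive,v0) N2.N3=(alive,v0) | N3.N0=(alive,v0) N3.N1=(alive,v0) N3.N2=(alive,v0) N3.N3=(alive,v0)
Op 3: gossip N3<->N1 -> N3.N0=(alive,v0) N3.N1=(alive,v0) N3.N2=(alive,v0) N3.N3=(alive,v0) | N1.N0=(alive,v0) N1.N1=(alive,v0) N1.N2=(alive,v0) N1.N3=(alive,v0)
Op 4: N0 marks N2=alive -> (alive,v1)
Op 5: N0 marks N2=suspect -> (suspect,v2)
Op 6: N1 marks N0=dead -> (dead,v1)
Op 7: gossip N0<->N3 -> N0.N0=(alive,v0) N0.N1=(alive,v0) N0.N2=(suspect,v2) N0.N3=(alive,v0) | N3.N0=(alive,v0) N3.N1=(alive,v0) N3.N2=(suspect,v2) N3.N3=(alive,v0)
Op 8: gossip N3<->N2 -> N3.N0=(alive,v0) N3.N1=(alive,v0) N3.N2=(suspect,v2) N3.N3=(alive,v0) | N2.N0=(alive,v0) N2.N1=(alive,v0) N2.N2=(suspect,v2) N2.N3=(alive,v0)
Op 9: gossip N0<->N1 -> N0.N0=(dead,v1) N0.N1=(alive,v0) N0.N2=(suspect,v2) N0.N3=(alive,v0) | N1.N0=(dead,v1) N1.N1=(alive,v0) N1.N2=(suspect,v2) N1.N3=(alive,v0)

Answer: suspect 2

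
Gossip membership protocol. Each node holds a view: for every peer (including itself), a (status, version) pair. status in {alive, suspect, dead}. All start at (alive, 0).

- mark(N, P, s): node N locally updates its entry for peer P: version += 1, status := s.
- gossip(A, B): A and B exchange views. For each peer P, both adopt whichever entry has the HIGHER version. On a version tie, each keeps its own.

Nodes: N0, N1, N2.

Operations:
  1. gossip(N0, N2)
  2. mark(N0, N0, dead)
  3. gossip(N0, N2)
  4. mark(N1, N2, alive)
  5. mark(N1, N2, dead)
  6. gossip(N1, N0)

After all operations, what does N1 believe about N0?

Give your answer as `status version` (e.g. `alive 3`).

Answer: dead 1

Derivation:
Op 1: gossip N0<->N2 -> N0.N0=(alive,v0) N0.N1=(alive,v0) N0.N2=(alive,v0) | N2.N0=(alive,v0) N2.N1=(alive,v0) N2.N2=(alive,v0)
Op 2: N0 marks N0=dead -> (dead,v1)
Op 3: gossip N0<->N2 -> N0.N0=(dead,v1) N0.N1=(alive,v0) N0.N2=(alive,v0) | N2.N0=(dead,v1) N2.N1=(alive,v0) N2.N2=(alive,v0)
Op 4: N1 marks N2=alive -> (alive,v1)
Op 5: N1 marks N2=dead -> (dead,v2)
Op 6: gossip N1<->N0 -> N1.N0=(dead,v1) N1.N1=(alive,v0) N1.N2=(dead,v2) | N0.N0=(dead,v1) N0.N1=(alive,v0) N0.N2=(dead,v2)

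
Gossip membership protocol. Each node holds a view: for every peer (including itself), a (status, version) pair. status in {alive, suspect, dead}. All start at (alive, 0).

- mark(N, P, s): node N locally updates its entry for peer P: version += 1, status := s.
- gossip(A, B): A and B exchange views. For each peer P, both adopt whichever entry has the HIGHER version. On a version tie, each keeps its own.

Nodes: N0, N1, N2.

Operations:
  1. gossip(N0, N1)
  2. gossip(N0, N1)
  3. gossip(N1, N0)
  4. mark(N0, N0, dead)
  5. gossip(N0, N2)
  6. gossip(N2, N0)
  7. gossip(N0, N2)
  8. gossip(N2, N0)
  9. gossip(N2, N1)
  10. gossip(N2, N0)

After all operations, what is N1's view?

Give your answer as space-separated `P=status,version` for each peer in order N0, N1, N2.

Answer: N0=dead,1 N1=alive,0 N2=alive,0

Derivation:
Op 1: gossip N0<->N1 -> N0.N0=(alive,v0) N0.N1=(alive,v0) N0.N2=(alive,v0) | N1.N0=(alive,v0) N1.N1=(alive,v0) N1.N2=(alive,v0)
Op 2: gossip N0<->N1 -> N0.N0=(alive,v0) N0.N1=(alive,v0) N0.N2=(alive,v0) | N1.N0=(alive,v0) N1.N1=(alive,v0) N1.N2=(alive,v0)
Op 3: gossip N1<->N0 -> N1.N0=(alive,v0) N1.N1=(alive,v0) N1.N2=(alive,v0) | N0.N0=(alive,v0) N0.N1=(alive,v0) N0.N2=(alive,v0)
Op 4: N0 marks N0=dead -> (dead,v1)
Op 5: gossip N0<->N2 -> N0.N0=(dead,v1) N0.N1=(alive,v0) N0.N2=(alive,v0) | N2.N0=(dead,v1) N2.N1=(alive,v0) N2.N2=(alive,v0)
Op 6: gossip N2<->N0 -> N2.N0=(dead,v1) N2.N1=(alive,v0) N2.N2=(alive,v0) | N0.N0=(dead,v1) N0.N1=(alive,v0) N0.N2=(alive,v0)
Op 7: gossip N0<->N2 -> N0.N0=(dead,v1) N0.N1=(alive,v0) N0.N2=(alive,v0) | N2.N0=(dead,v1) N2.N1=(alive,v0) N2.N2=(alive,v0)
Op 8: gossip N2<->N0 -> N2.N0=(dead,v1) N2.N1=(alive,v0) N2.N2=(alive,v0) | N0.N0=(dead,v1) N0.N1=(alive,v0) N0.N2=(alive,v0)
Op 9: gossip N2<->N1 -> N2.N0=(dead,v1) N2.N1=(alive,v0) N2.N2=(alive,v0) | N1.N0=(dead,v1) N1.N1=(alive,v0) N1.N2=(alive,v0)
Op 10: gossip N2<->N0 -> N2.N0=(dead,v1) N2.N1=(alive,v0) N2.N2=(alive,v0) | N0.N0=(dead,v1) N0.N1=(alive,v0) N0.N2=(alive,v0)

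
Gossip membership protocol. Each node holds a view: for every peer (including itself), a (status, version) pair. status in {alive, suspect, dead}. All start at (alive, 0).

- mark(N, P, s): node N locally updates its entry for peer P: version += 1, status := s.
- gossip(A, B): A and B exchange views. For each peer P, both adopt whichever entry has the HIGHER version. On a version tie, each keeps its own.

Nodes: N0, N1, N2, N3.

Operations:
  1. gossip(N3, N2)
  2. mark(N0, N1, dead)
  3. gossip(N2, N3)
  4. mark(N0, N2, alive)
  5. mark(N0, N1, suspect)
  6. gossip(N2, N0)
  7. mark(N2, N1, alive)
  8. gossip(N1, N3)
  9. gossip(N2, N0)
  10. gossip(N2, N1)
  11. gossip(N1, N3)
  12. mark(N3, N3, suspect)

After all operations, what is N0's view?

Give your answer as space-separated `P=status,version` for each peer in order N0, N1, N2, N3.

Op 1: gossip N3<->N2 -> N3.N0=(alive,v0) N3.N1=(alive,v0) N3.N2=(alive,v0) N3.N3=(alive,v0) | N2.N0=(alive,v0) N2.N1=(alive,v0) N2.N2=(alive,v0) N2.N3=(alive,v0)
Op 2: N0 marks N1=dead -> (dead,v1)
Op 3: gossip N2<->N3 -> N2.N0=(alive,v0) N2.N1=(alive,v0) N2.N2=(alive,v0) N2.N3=(alive,v0) | N3.N0=(alive,v0) N3.N1=(alive,v0) N3.N2=(alive,v0) N3.N3=(alive,v0)
Op 4: N0 marks N2=alive -> (alive,v1)
Op 5: N0 marks N1=suspect -> (suspect,v2)
Op 6: gossip N2<->N0 -> N2.N0=(alive,v0) N2.N1=(suspect,v2) N2.N2=(alive,v1) N2.N3=(alive,v0) | N0.N0=(alive,v0) N0.N1=(suspect,v2) N0.N2=(alive,v1) N0.N3=(alive,v0)
Op 7: N2 marks N1=alive -> (alive,v3)
Op 8: gossip N1<->N3 -> N1.N0=(alive,v0) N1.N1=(alive,v0) N1.N2=(alive,v0) N1.N3=(alive,v0) | N3.N0=(alive,v0) N3.N1=(alive,v0) N3.N2=(alive,v0) N3.N3=(alive,v0)
Op 9: gossip N2<->N0 -> N2.N0=(alive,v0) N2.N1=(alive,v3) N2.N2=(alive,v1) N2.N3=(alive,v0) | N0.N0=(alive,v0) N0.N1=(alive,v3) N0.N2=(alive,v1) N0.N3=(alive,v0)
Op 10: gossip N2<->N1 -> N2.N0=(alive,v0) N2.N1=(alive,v3) N2.N2=(alive,v1) N2.N3=(alive,v0) | N1.N0=(alive,v0) N1.N1=(alive,v3) N1.N2=(alive,v1) N1.N3=(alive,v0)
Op 11: gossip N1<->N3 -> N1.N0=(alive,v0) N1.N1=(alive,v3) N1.N2=(alive,v1) N1.N3=(alive,v0) | N3.N0=(alive,v0) N3.N1=(alive,v3) N3.N2=(alive,v1) N3.N3=(alive,v0)
Op 12: N3 marks N3=suspect -> (suspect,v1)

Answer: N0=alive,0 N1=alive,3 N2=alive,1 N3=alive,0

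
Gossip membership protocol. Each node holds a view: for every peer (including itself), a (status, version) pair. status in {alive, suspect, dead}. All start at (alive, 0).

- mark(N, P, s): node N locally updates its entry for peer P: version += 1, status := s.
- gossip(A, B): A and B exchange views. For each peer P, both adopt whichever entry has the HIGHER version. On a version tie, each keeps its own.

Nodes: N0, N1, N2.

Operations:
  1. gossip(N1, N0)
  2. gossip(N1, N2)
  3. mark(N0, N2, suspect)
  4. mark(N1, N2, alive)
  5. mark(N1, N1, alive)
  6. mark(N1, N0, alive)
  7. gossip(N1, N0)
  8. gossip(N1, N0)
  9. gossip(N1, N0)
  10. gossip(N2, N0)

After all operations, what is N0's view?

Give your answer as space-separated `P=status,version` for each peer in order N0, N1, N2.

Op 1: gossip N1<->N0 -> N1.N0=(alive,v0) N1.N1=(alive,v0) N1.N2=(alive,v0) | N0.N0=(alive,v0) N0.N1=(alive,v0) N0.N2=(alive,v0)
Op 2: gossip N1<->N2 -> N1.N0=(alive,v0) N1.N1=(alive,v0) N1.N2=(alive,v0) | N2.N0=(alive,v0) N2.N1=(alive,v0) N2.N2=(alive,v0)
Op 3: N0 marks N2=suspect -> (suspect,v1)
Op 4: N1 marks N2=alive -> (alive,v1)
Op 5: N1 marks N1=alive -> (alive,v1)
Op 6: N1 marks N0=alive -> (alive,v1)
Op 7: gossip N1<->N0 -> N1.N0=(alive,v1) N1.N1=(alive,v1) N1.N2=(alive,v1) | N0.N0=(alive,v1) N0.N1=(alive,v1) N0.N2=(suspect,v1)
Op 8: gossip N1<->N0 -> N1.N0=(alive,v1) N1.N1=(alive,v1) N1.N2=(alive,v1) | N0.N0=(alive,v1) N0.N1=(alive,v1) N0.N2=(suspect,v1)
Op 9: gossip N1<->N0 -> N1.N0=(alive,v1) N1.N1=(alive,v1) N1.N2=(alive,v1) | N0.N0=(alive,v1) N0.N1=(alive,v1) N0.N2=(suspect,v1)
Op 10: gossip N2<->N0 -> N2.N0=(alive,v1) N2.N1=(alive,v1) N2.N2=(suspect,v1) | N0.N0=(alive,v1) N0.N1=(alive,v1) N0.N2=(suspect,v1)

Answer: N0=alive,1 N1=alive,1 N2=suspect,1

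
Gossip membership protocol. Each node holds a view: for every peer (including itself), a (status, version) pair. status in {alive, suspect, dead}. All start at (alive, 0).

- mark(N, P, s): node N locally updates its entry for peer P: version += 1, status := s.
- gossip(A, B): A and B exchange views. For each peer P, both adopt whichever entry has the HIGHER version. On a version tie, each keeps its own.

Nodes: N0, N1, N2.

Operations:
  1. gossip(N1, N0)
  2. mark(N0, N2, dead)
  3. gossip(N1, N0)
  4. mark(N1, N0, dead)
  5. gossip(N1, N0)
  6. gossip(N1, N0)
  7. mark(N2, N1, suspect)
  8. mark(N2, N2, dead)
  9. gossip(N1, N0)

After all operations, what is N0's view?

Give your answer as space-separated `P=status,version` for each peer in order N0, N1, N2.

Op 1: gossip N1<->N0 -> N1.N0=(alive,v0) N1.N1=(alive,v0) N1.N2=(alive,v0) | N0.N0=(alive,v0) N0.N1=(alive,v0) N0.N2=(alive,v0)
Op 2: N0 marks N2=dead -> (dead,v1)
Op 3: gossip N1<->N0 -> N1.N0=(alive,v0) N1.N1=(alive,v0) N1.N2=(dead,v1) | N0.N0=(alive,v0) N0.N1=(alive,v0) N0.N2=(dead,v1)
Op 4: N1 marks N0=dead -> (dead,v1)
Op 5: gossip N1<->N0 -> N1.N0=(dead,v1) N1.N1=(alive,v0) N1.N2=(dead,v1) | N0.N0=(dead,v1) N0.N1=(alive,v0) N0.N2=(dead,v1)
Op 6: gossip N1<->N0 -> N1.N0=(dead,v1) N1.N1=(alive,v0) N1.N2=(dead,v1) | N0.N0=(dead,v1) N0.N1=(alive,v0) N0.N2=(dead,v1)
Op 7: N2 marks N1=suspect -> (suspect,v1)
Op 8: N2 marks N2=dead -> (dead,v1)
Op 9: gossip N1<->N0 -> N1.N0=(dead,v1) N1.N1=(alive,v0) N1.N2=(dead,v1) | N0.N0=(dead,v1) N0.N1=(alive,v0) N0.N2=(dead,v1)

Answer: N0=dead,1 N1=alive,0 N2=dead,1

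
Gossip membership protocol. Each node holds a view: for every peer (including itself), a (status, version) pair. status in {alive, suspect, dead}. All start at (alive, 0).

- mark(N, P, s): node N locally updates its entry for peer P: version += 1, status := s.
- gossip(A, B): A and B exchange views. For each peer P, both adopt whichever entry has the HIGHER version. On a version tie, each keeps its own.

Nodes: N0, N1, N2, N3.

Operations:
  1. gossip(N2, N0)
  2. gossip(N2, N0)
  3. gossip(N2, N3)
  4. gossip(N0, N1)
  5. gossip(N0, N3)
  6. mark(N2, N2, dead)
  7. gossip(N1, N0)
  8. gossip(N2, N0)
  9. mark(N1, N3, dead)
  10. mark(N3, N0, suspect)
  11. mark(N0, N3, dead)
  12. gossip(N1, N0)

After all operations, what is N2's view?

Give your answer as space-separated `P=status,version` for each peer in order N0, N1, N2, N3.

Answer: N0=alive,0 N1=alive,0 N2=dead,1 N3=alive,0

Derivation:
Op 1: gossip N2<->N0 -> N2.N0=(alive,v0) N2.N1=(alive,v0) N2.N2=(alive,v0) N2.N3=(alive,v0) | N0.N0=(alive,v0) N0.N1=(alive,v0) N0.N2=(alive,v0) N0.N3=(alive,v0)
Op 2: gossip N2<->N0 -> N2.N0=(alive,v0) N2.N1=(alive,v0) N2.N2=(alive,v0) N2.N3=(alive,v0) | N0.N0=(alive,v0) N0.N1=(alive,v0) N0.N2=(alive,v0) N0.N3=(alive,v0)
Op 3: gossip N2<->N3 -> N2.N0=(alive,v0) N2.N1=(alive,v0) N2.N2=(alive,v0) N2.N3=(alive,v0) | N3.N0=(alive,v0) N3.N1=(alive,v0) N3.N2=(alive,v0) N3.N3=(alive,v0)
Op 4: gossip N0<->N1 -> N0.N0=(alive,v0) N0.N1=(alive,v0) N0.N2=(alive,v0) N0.N3=(alive,v0) | N1.N0=(alive,v0) N1.N1=(alive,v0) N1.N2=(alive,v0) N1.N3=(alive,v0)
Op 5: gossip N0<->N3 -> N0.N0=(alive,v0) N0.N1=(alive,v0) N0.N2=(alive,v0) N0.N3=(alive,v0) | N3.N0=(alive,v0) N3.N1=(alive,v0) N3.N2=(alive,v0) N3.N3=(alive,v0)
Op 6: N2 marks N2=dead -> (dead,v1)
Op 7: gossip N1<->N0 -> N1.N0=(alive,v0) N1.N1=(alive,v0) N1.N2=(alive,v0) N1.N3=(alive,v0) | N0.N0=(alive,v0) N0.N1=(alive,v0) N0.N2=(alive,v0) N0.N3=(alive,v0)
Op 8: gossip N2<->N0 -> N2.N0=(alive,v0) N2.N1=(alive,v0) N2.N2=(dead,v1) N2.N3=(alive,v0) | N0.N0=(alive,v0) N0.N1=(alive,v0) N0.N2=(dead,v1) N0.N3=(alive,v0)
Op 9: N1 marks N3=dead -> (dead,v1)
Op 10: N3 marks N0=suspect -> (suspect,v1)
Op 11: N0 marks N3=dead -> (dead,v1)
Op 12: gossip N1<->N0 -> N1.N0=(alive,v0) N1.N1=(alive,v0) N1.N2=(dead,v1) N1.N3=(dead,v1) | N0.N0=(alive,v0) N0.N1=(alive,v0) N0.N2=(dead,v1) N0.N3=(dead,v1)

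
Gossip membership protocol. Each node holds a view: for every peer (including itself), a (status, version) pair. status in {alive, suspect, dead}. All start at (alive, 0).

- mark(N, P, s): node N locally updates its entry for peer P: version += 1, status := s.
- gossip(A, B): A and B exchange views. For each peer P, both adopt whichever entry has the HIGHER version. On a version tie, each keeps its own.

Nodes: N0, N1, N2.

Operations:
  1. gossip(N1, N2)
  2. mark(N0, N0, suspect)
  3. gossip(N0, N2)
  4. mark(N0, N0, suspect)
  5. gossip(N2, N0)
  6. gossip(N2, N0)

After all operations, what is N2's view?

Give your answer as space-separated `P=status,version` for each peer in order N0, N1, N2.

Answer: N0=suspect,2 N1=alive,0 N2=alive,0

Derivation:
Op 1: gossip N1<->N2 -> N1.N0=(alive,v0) N1.N1=(alive,v0) N1.N2=(alive,v0) | N2.N0=(alive,v0) N2.N1=(alive,v0) N2.N2=(alive,v0)
Op 2: N0 marks N0=suspect -> (suspect,v1)
Op 3: gossip N0<->N2 -> N0.N0=(suspect,v1) N0.N1=(alive,v0) N0.N2=(alive,v0) | N2.N0=(suspect,v1) N2.N1=(alive,v0) N2.N2=(alive,v0)
Op 4: N0 marks N0=suspect -> (suspect,v2)
Op 5: gossip N2<->N0 -> N2.N0=(suspect,v2) N2.N1=(alive,v0) N2.N2=(alive,v0) | N0.N0=(suspect,v2) N0.N1=(alive,v0) N0.N2=(alive,v0)
Op 6: gossip N2<->N0 -> N2.N0=(suspect,v2) N2.N1=(alive,v0) N2.N2=(alive,v0) | N0.N0=(suspect,v2) N0.N1=(alive,v0) N0.N2=(alive,v0)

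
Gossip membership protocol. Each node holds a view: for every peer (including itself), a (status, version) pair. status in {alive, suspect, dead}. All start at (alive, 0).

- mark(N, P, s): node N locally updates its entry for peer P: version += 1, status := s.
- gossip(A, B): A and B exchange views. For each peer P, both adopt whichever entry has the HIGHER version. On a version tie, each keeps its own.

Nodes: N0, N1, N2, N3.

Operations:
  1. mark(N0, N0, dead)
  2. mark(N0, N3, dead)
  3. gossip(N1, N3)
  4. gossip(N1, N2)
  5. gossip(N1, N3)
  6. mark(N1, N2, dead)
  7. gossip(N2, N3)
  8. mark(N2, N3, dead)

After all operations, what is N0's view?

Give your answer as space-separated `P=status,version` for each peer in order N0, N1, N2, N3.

Op 1: N0 marks N0=dead -> (dead,v1)
Op 2: N0 marks N3=dead -> (dead,v1)
Op 3: gossip N1<->N3 -> N1.N0=(alive,v0) N1.N1=(alive,v0) N1.N2=(alive,v0) N1.N3=(alive,v0) | N3.N0=(alive,v0) N3.N1=(alive,v0) N3.N2=(alive,v0) N3.N3=(alive,v0)
Op 4: gossip N1<->N2 -> N1.N0=(alive,v0) N1.N1=(alive,v0) N1.N2=(alive,v0) N1.N3=(alive,v0) | N2.N0=(alive,v0) N2.N1=(alive,v0) N2.N2=(alive,v0) N2.N3=(alive,v0)
Op 5: gossip N1<->N3 -> N1.N0=(alive,v0) N1.N1=(alive,v0) N1.N2=(alive,v0) N1.N3=(alive,v0) | N3.N0=(alive,v0) N3.N1=(alive,v0) N3.N2=(alive,v0) N3.N3=(alive,v0)
Op 6: N1 marks N2=dead -> (dead,v1)
Op 7: gossip N2<->N3 -> N2.N0=(alive,v0) N2.N1=(alive,v0) N2.N2=(alive,v0) N2.N3=(alive,v0) | N3.N0=(alive,v0) N3.N1=(alive,v0) N3.N2=(alive,v0) N3.N3=(alive,v0)
Op 8: N2 marks N3=dead -> (dead,v1)

Answer: N0=dead,1 N1=alive,0 N2=alive,0 N3=dead,1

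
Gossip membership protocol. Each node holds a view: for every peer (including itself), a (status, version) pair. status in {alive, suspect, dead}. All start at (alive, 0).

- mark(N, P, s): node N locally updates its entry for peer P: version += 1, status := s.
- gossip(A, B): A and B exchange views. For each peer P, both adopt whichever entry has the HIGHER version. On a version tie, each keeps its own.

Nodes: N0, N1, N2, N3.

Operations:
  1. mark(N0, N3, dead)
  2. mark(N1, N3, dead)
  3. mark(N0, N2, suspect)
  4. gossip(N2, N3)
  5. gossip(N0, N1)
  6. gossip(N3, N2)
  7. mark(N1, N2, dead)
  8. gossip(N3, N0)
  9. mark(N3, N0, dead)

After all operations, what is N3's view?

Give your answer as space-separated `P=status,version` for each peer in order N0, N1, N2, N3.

Answer: N0=dead,1 N1=alive,0 N2=suspect,1 N3=dead,1

Derivation:
Op 1: N0 marks N3=dead -> (dead,v1)
Op 2: N1 marks N3=dead -> (dead,v1)
Op 3: N0 marks N2=suspect -> (suspect,v1)
Op 4: gossip N2<->N3 -> N2.N0=(alive,v0) N2.N1=(alive,v0) N2.N2=(alive,v0) N2.N3=(alive,v0) | N3.N0=(alive,v0) N3.N1=(alive,v0) N3.N2=(alive,v0) N3.N3=(alive,v0)
Op 5: gossip N0<->N1 -> N0.N0=(alive,v0) N0.N1=(alive,v0) N0.N2=(suspect,v1) N0.N3=(dead,v1) | N1.N0=(alive,v0) N1.N1=(alive,v0) N1.N2=(suspect,v1) N1.N3=(dead,v1)
Op 6: gossip N3<->N2 -> N3.N0=(alive,v0) N3.N1=(alive,v0) N3.N2=(alive,v0) N3.N3=(alive,v0) | N2.N0=(alive,v0) N2.N1=(alive,v0) N2.N2=(alive,v0) N2.N3=(alive,v0)
Op 7: N1 marks N2=dead -> (dead,v2)
Op 8: gossip N3<->N0 -> N3.N0=(alive,v0) N3.N1=(alive,v0) N3.N2=(suspect,v1) N3.N3=(dead,v1) | N0.N0=(alive,v0) N0.N1=(alive,v0) N0.N2=(suspect,v1) N0.N3=(dead,v1)
Op 9: N3 marks N0=dead -> (dead,v1)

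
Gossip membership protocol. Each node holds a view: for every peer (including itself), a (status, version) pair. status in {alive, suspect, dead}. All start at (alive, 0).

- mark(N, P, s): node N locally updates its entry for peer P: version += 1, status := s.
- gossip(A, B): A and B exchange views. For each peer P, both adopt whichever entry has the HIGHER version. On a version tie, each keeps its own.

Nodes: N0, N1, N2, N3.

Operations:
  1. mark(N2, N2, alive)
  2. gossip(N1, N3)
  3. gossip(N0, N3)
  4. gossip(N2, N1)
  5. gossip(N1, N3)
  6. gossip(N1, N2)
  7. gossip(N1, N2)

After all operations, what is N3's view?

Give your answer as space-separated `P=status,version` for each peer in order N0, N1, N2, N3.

Op 1: N2 marks N2=alive -> (alive,v1)
Op 2: gossip N1<->N3 -> N1.N0=(alive,v0) N1.N1=(alive,v0) N1.N2=(alive,v0) N1.N3=(alive,v0) | N3.N0=(alive,v0) N3.N1=(alive,v0) N3.N2=(alive,v0) N3.N3=(alive,v0)
Op 3: gossip N0<->N3 -> N0.N0=(alive,v0) N0.N1=(alive,v0) N0.N2=(alive,v0) N0.N3=(alive,v0) | N3.N0=(alive,v0) N3.N1=(alive,v0) N3.N2=(alive,v0) N3.N3=(alive,v0)
Op 4: gossip N2<->N1 -> N2.N0=(alive,v0) N2.N1=(alive,v0) N2.N2=(alive,v1) N2.N3=(alive,v0) | N1.N0=(alive,v0) N1.N1=(alive,v0) N1.N2=(alive,v1) N1.N3=(alive,v0)
Op 5: gossip N1<->N3 -> N1.N0=(alive,v0) N1.N1=(alive,v0) N1.N2=(alive,v1) N1.N3=(alive,v0) | N3.N0=(alive,v0) N3.N1=(alive,v0) N3.N2=(alive,v1) N3.N3=(alive,v0)
Op 6: gossip N1<->N2 -> N1.N0=(alive,v0) N1.N1=(alive,v0) N1.N2=(alive,v1) N1.N3=(alive,v0) | N2.N0=(alive,v0) N2.N1=(alive,v0) N2.N2=(alive,v1) N2.N3=(alive,v0)
Op 7: gossip N1<->N2 -> N1.N0=(alive,v0) N1.N1=(alive,v0) N1.N2=(alive,v1) N1.N3=(alive,v0) | N2.N0=(alive,v0) N2.N1=(alive,v0) N2.N2=(alive,v1) N2.N3=(alive,v0)

Answer: N0=alive,0 N1=alive,0 N2=alive,1 N3=alive,0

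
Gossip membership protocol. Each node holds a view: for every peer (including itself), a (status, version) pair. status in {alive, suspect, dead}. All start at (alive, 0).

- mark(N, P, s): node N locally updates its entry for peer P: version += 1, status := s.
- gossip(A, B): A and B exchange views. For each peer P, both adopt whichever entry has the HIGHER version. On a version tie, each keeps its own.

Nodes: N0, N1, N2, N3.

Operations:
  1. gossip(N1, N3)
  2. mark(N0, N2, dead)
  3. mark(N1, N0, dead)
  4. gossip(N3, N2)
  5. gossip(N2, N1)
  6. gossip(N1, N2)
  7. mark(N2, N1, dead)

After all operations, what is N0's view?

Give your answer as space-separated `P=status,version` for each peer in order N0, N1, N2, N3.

Answer: N0=alive,0 N1=alive,0 N2=dead,1 N3=alive,0

Derivation:
Op 1: gossip N1<->N3 -> N1.N0=(alive,v0) N1.N1=(alive,v0) N1.N2=(alive,v0) N1.N3=(alive,v0) | N3.N0=(alive,v0) N3.N1=(alive,v0) N3.N2=(alive,v0) N3.N3=(alive,v0)
Op 2: N0 marks N2=dead -> (dead,v1)
Op 3: N1 marks N0=dead -> (dead,v1)
Op 4: gossip N3<->N2 -> N3.N0=(alive,v0) N3.N1=(alive,v0) N3.N2=(alive,v0) N3.N3=(alive,v0) | N2.N0=(alive,v0) N2.N1=(alive,v0) N2.N2=(alive,v0) N2.N3=(alive,v0)
Op 5: gossip N2<->N1 -> N2.N0=(dead,v1) N2.N1=(alive,v0) N2.N2=(alive,v0) N2.N3=(alive,v0) | N1.N0=(dead,v1) N1.N1=(alive,v0) N1.N2=(alive,v0) N1.N3=(alive,v0)
Op 6: gossip N1<->N2 -> N1.N0=(dead,v1) N1.N1=(alive,v0) N1.N2=(alive,v0) N1.N3=(alive,v0) | N2.N0=(dead,v1) N2.N1=(alive,v0) N2.N2=(alive,v0) N2.N3=(alive,v0)
Op 7: N2 marks N1=dead -> (dead,v1)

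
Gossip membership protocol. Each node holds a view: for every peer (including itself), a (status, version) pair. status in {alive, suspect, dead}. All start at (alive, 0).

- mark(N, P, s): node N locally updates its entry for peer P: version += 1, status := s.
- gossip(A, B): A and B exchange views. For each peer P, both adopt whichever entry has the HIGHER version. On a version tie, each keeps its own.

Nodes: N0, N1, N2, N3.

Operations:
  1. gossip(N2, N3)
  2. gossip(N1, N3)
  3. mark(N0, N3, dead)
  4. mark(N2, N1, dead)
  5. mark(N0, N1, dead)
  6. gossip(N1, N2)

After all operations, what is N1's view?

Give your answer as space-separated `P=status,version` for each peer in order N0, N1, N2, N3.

Answer: N0=alive,0 N1=dead,1 N2=alive,0 N3=alive,0

Derivation:
Op 1: gossip N2<->N3 -> N2.N0=(alive,v0) N2.N1=(alive,v0) N2.N2=(alive,v0) N2.N3=(alive,v0) | N3.N0=(alive,v0) N3.N1=(alive,v0) N3.N2=(alive,v0) N3.N3=(alive,v0)
Op 2: gossip N1<->N3 -> N1.N0=(alive,v0) N1.N1=(alive,v0) N1.N2=(alive,v0) N1.N3=(alive,v0) | N3.N0=(alive,v0) N3.N1=(alive,v0) N3.N2=(alive,v0) N3.N3=(alive,v0)
Op 3: N0 marks N3=dead -> (dead,v1)
Op 4: N2 marks N1=dead -> (dead,v1)
Op 5: N0 marks N1=dead -> (dead,v1)
Op 6: gossip N1<->N2 -> N1.N0=(alive,v0) N1.N1=(dead,v1) N1.N2=(alive,v0) N1.N3=(alive,v0) | N2.N0=(alive,v0) N2.N1=(dead,v1) N2.N2=(alive,v0) N2.N3=(alive,v0)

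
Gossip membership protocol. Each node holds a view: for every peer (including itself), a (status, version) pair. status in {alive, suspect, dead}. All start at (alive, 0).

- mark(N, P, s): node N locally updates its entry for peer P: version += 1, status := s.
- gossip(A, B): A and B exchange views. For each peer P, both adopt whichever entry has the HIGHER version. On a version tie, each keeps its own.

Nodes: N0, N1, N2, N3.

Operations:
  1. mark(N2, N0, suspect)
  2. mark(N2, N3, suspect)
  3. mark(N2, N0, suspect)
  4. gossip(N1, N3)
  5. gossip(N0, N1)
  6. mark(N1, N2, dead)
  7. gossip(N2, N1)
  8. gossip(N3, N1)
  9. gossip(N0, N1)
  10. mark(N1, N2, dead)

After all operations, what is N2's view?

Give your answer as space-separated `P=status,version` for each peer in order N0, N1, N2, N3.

Answer: N0=suspect,2 N1=alive,0 N2=dead,1 N3=suspect,1

Derivation:
Op 1: N2 marks N0=suspect -> (suspect,v1)
Op 2: N2 marks N3=suspect -> (suspect,v1)
Op 3: N2 marks N0=suspect -> (suspect,v2)
Op 4: gossip N1<->N3 -> N1.N0=(alive,v0) N1.N1=(alive,v0) N1.N2=(alive,v0) N1.N3=(alive,v0) | N3.N0=(alive,v0) N3.N1=(alive,v0) N3.N2=(alive,v0) N3.N3=(alive,v0)
Op 5: gossip N0<->N1 -> N0.N0=(alive,v0) N0.N1=(alive,v0) N0.N2=(alive,v0) N0.N3=(alive,v0) | N1.N0=(alive,v0) N1.N1=(alive,v0) N1.N2=(alive,v0) N1.N3=(alive,v0)
Op 6: N1 marks N2=dead -> (dead,v1)
Op 7: gossip N2<->N1 -> N2.N0=(suspect,v2) N2.N1=(alive,v0) N2.N2=(dead,v1) N2.N3=(suspect,v1) | N1.N0=(suspect,v2) N1.N1=(alive,v0) N1.N2=(dead,v1) N1.N3=(suspect,v1)
Op 8: gossip N3<->N1 -> N3.N0=(suspect,v2) N3.N1=(alive,v0) N3.N2=(dead,v1) N3.N3=(suspect,v1) | N1.N0=(suspect,v2) N1.N1=(alive,v0) N1.N2=(dead,v1) N1.N3=(suspect,v1)
Op 9: gossip N0<->N1 -> N0.N0=(suspect,v2) N0.N1=(alive,v0) N0.N2=(dead,v1) N0.N3=(suspect,v1) | N1.N0=(suspect,v2) N1.N1=(alive,v0) N1.N2=(dead,v1) N1.N3=(suspect,v1)
Op 10: N1 marks N2=dead -> (dead,v2)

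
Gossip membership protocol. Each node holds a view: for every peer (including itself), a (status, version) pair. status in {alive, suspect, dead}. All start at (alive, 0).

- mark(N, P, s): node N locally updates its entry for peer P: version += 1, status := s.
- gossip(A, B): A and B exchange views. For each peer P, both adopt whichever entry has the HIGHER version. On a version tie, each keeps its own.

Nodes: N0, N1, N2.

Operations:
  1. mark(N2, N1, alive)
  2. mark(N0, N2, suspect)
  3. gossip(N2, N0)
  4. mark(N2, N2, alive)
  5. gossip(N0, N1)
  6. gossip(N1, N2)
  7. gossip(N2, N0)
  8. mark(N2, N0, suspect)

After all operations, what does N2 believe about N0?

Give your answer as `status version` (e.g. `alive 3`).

Op 1: N2 marks N1=alive -> (alive,v1)
Op 2: N0 marks N2=suspect -> (suspect,v1)
Op 3: gossip N2<->N0 -> N2.N0=(alive,v0) N2.N1=(alive,v1) N2.N2=(suspect,v1) | N0.N0=(alive,v0) N0.N1=(alive,v1) N0.N2=(suspect,v1)
Op 4: N2 marks N2=alive -> (alive,v2)
Op 5: gossip N0<->N1 -> N0.N0=(alive,v0) N0.N1=(alive,v1) N0.N2=(suspect,v1) | N1.N0=(alive,v0) N1.N1=(alive,v1) N1.N2=(suspect,v1)
Op 6: gossip N1<->N2 -> N1.N0=(alive,v0) N1.N1=(alive,v1) N1.N2=(alive,v2) | N2.N0=(alive,v0) N2.N1=(alive,v1) N2.N2=(alive,v2)
Op 7: gossip N2<->N0 -> N2.N0=(alive,v0) N2.N1=(alive,v1) N2.N2=(alive,v2) | N0.N0=(alive,v0) N0.N1=(alive,v1) N0.N2=(alive,v2)
Op 8: N2 marks N0=suspect -> (suspect,v1)

Answer: suspect 1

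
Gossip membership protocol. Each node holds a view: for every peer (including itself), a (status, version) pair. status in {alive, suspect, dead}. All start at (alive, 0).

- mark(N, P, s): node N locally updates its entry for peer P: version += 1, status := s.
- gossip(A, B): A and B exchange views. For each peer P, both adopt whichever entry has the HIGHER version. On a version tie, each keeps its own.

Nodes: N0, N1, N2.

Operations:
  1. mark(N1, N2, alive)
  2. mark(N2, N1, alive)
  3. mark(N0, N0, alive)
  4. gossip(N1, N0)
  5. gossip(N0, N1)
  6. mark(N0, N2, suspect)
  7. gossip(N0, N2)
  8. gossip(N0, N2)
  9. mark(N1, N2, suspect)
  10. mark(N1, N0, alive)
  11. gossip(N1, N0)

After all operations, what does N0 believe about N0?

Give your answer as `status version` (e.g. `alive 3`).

Answer: alive 2

Derivation:
Op 1: N1 marks N2=alive -> (alive,v1)
Op 2: N2 marks N1=alive -> (alive,v1)
Op 3: N0 marks N0=alive -> (alive,v1)
Op 4: gossip N1<->N0 -> N1.N0=(alive,v1) N1.N1=(alive,v0) N1.N2=(alive,v1) | N0.N0=(alive,v1) N0.N1=(alive,v0) N0.N2=(alive,v1)
Op 5: gossip N0<->N1 -> N0.N0=(alive,v1) N0.N1=(alive,v0) N0.N2=(alive,v1) | N1.N0=(alive,v1) N1.N1=(alive,v0) N1.N2=(alive,v1)
Op 6: N0 marks N2=suspect -> (suspect,v2)
Op 7: gossip N0<->N2 -> N0.N0=(alive,v1) N0.N1=(alive,v1) N0.N2=(suspect,v2) | N2.N0=(alive,v1) N2.N1=(alive,v1) N2.N2=(suspect,v2)
Op 8: gossip N0<->N2 -> N0.N0=(alive,v1) N0.N1=(alive,v1) N0.N2=(suspect,v2) | N2.N0=(alive,v1) N2.N1=(alive,v1) N2.N2=(suspect,v2)
Op 9: N1 marks N2=suspect -> (suspect,v2)
Op 10: N1 marks N0=alive -> (alive,v2)
Op 11: gossip N1<->N0 -> N1.N0=(alive,v2) N1.N1=(alive,v1) N1.N2=(suspect,v2) | N0.N0=(alive,v2) N0.N1=(alive,v1) N0.N2=(suspect,v2)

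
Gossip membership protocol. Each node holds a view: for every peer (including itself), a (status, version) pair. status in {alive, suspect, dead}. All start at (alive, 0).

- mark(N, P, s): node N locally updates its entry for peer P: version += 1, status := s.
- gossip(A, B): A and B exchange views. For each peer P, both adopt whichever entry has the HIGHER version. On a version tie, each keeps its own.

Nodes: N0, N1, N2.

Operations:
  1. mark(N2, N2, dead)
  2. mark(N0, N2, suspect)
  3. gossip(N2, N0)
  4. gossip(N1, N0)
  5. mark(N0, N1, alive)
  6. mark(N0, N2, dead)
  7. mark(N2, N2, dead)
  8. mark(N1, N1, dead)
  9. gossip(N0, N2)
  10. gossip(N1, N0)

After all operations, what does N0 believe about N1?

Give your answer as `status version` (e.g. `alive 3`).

Answer: alive 1

Derivation:
Op 1: N2 marks N2=dead -> (dead,v1)
Op 2: N0 marks N2=suspect -> (suspect,v1)
Op 3: gossip N2<->N0 -> N2.N0=(alive,v0) N2.N1=(alive,v0) N2.N2=(dead,v1) | N0.N0=(alive,v0) N0.N1=(alive,v0) N0.N2=(suspect,v1)
Op 4: gossip N1<->N0 -> N1.N0=(alive,v0) N1.N1=(alive,v0) N1.N2=(suspect,v1) | N0.N0=(alive,v0) N0.N1=(alive,v0) N0.N2=(suspect,v1)
Op 5: N0 marks N1=alive -> (alive,v1)
Op 6: N0 marks N2=dead -> (dead,v2)
Op 7: N2 marks N2=dead -> (dead,v2)
Op 8: N1 marks N1=dead -> (dead,v1)
Op 9: gossip N0<->N2 -> N0.N0=(alive,v0) N0.N1=(alive,v1) N0.N2=(dead,v2) | N2.N0=(alive,v0) N2.N1=(alive,v1) N2.N2=(dead,v2)
Op 10: gossip N1<->N0 -> N1.N0=(alive,v0) N1.N1=(dead,v1) N1.N2=(dead,v2) | N0.N0=(alive,v0) N0.N1=(alive,v1) N0.N2=(dead,v2)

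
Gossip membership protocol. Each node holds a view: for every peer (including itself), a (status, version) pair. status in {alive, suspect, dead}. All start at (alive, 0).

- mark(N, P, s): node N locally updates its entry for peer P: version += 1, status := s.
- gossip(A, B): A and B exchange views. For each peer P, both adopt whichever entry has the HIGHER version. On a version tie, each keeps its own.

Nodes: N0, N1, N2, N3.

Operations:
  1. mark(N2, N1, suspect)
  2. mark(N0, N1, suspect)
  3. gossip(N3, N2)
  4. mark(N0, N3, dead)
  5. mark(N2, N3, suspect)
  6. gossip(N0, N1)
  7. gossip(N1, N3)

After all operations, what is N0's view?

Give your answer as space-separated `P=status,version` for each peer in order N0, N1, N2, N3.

Op 1: N2 marks N1=suspect -> (suspect,v1)
Op 2: N0 marks N1=suspect -> (suspect,v1)
Op 3: gossip N3<->N2 -> N3.N0=(alive,v0) N3.N1=(suspect,v1) N3.N2=(alive,v0) N3.N3=(alive,v0) | N2.N0=(alive,v0) N2.N1=(suspect,v1) N2.N2=(alive,v0) N2.N3=(alive,v0)
Op 4: N0 marks N3=dead -> (dead,v1)
Op 5: N2 marks N3=suspect -> (suspect,v1)
Op 6: gossip N0<->N1 -> N0.N0=(alive,v0) N0.N1=(suspect,v1) N0.N2=(alive,v0) N0.N3=(dead,v1) | N1.N0=(alive,v0) N1.N1=(suspect,v1) N1.N2=(alive,v0) N1.N3=(dead,v1)
Op 7: gossip N1<->N3 -> N1.N0=(alive,v0) N1.N1=(suspect,v1) N1.N2=(alive,v0) N1.N3=(dead,v1) | N3.N0=(alive,v0) N3.N1=(suspect,v1) N3.N2=(alive,v0) N3.N3=(dead,v1)

Answer: N0=alive,0 N1=suspect,1 N2=alive,0 N3=dead,1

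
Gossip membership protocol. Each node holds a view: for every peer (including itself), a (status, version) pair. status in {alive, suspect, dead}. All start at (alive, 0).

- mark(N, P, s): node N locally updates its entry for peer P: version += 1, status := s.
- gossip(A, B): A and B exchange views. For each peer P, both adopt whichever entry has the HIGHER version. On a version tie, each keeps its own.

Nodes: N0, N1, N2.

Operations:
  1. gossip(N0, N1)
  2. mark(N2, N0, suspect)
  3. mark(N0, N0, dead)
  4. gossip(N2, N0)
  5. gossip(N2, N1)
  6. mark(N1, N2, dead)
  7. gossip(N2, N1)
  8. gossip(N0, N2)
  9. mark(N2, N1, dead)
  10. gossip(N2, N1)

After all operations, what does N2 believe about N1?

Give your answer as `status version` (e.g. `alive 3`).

Op 1: gossip N0<->N1 -> N0.N0=(alive,v0) N0.N1=(alive,v0) N0.N2=(alive,v0) | N1.N0=(alive,v0) N1.N1=(alive,v0) N1.N2=(alive,v0)
Op 2: N2 marks N0=suspect -> (suspect,v1)
Op 3: N0 marks N0=dead -> (dead,v1)
Op 4: gossip N2<->N0 -> N2.N0=(suspect,v1) N2.N1=(alive,v0) N2.N2=(alive,v0) | N0.N0=(dead,v1) N0.N1=(alive,v0) N0.N2=(alive,v0)
Op 5: gossip N2<->N1 -> N2.N0=(suspect,v1) N2.N1=(alive,v0) N2.N2=(alive,v0) | N1.N0=(suspect,v1) N1.N1=(alive,v0) N1.N2=(alive,v0)
Op 6: N1 marks N2=dead -> (dead,v1)
Op 7: gossip N2<->N1 -> N2.N0=(suspect,v1) N2.N1=(alive,v0) N2.N2=(dead,v1) | N1.N0=(suspect,v1) N1.N1=(alive,v0) N1.N2=(dead,v1)
Op 8: gossip N0<->N2 -> N0.N0=(dead,v1) N0.N1=(alive,v0) N0.N2=(dead,v1) | N2.N0=(suspect,v1) N2.N1=(alive,v0) N2.N2=(dead,v1)
Op 9: N2 marks N1=dead -> (dead,v1)
Op 10: gossip N2<->N1 -> N2.N0=(suspect,v1) N2.N1=(dead,v1) N2.N2=(dead,v1) | N1.N0=(suspect,v1) N1.N1=(dead,v1) N1.N2=(dead,v1)

Answer: dead 1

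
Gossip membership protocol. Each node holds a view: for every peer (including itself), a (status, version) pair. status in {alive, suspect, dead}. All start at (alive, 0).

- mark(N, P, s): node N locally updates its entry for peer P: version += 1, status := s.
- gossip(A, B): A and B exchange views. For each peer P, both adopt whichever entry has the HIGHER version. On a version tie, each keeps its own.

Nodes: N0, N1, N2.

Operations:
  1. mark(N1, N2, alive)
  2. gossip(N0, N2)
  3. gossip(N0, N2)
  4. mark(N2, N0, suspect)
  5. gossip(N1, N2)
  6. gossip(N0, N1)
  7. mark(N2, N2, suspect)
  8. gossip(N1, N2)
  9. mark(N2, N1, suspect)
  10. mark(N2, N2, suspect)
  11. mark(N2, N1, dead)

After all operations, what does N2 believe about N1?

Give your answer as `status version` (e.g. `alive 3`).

Op 1: N1 marks N2=alive -> (alive,v1)
Op 2: gossip N0<->N2 -> N0.N0=(alive,v0) N0.N1=(alive,v0) N0.N2=(alive,v0) | N2.N0=(alive,v0) N2.N1=(alive,v0) N2.N2=(alive,v0)
Op 3: gossip N0<->N2 -> N0.N0=(alive,v0) N0.N1=(alive,v0) N0.N2=(alive,v0) | N2.N0=(alive,v0) N2.N1=(alive,v0) N2.N2=(alive,v0)
Op 4: N2 marks N0=suspect -> (suspect,v1)
Op 5: gossip N1<->N2 -> N1.N0=(suspect,v1) N1.N1=(alive,v0) N1.N2=(alive,v1) | N2.N0=(suspect,v1) N2.N1=(alive,v0) N2.N2=(alive,v1)
Op 6: gossip N0<->N1 -> N0.N0=(suspect,v1) N0.N1=(alive,v0) N0.N2=(alive,v1) | N1.N0=(suspect,v1) N1.N1=(alive,v0) N1.N2=(alive,v1)
Op 7: N2 marks N2=suspect -> (suspect,v2)
Op 8: gossip N1<->N2 -> N1.N0=(suspect,v1) N1.N1=(alive,v0) N1.N2=(suspect,v2) | N2.N0=(suspect,v1) N2.N1=(alive,v0) N2.N2=(suspect,v2)
Op 9: N2 marks N1=suspect -> (suspect,v1)
Op 10: N2 marks N2=suspect -> (suspect,v3)
Op 11: N2 marks N1=dead -> (dead,v2)

Answer: dead 2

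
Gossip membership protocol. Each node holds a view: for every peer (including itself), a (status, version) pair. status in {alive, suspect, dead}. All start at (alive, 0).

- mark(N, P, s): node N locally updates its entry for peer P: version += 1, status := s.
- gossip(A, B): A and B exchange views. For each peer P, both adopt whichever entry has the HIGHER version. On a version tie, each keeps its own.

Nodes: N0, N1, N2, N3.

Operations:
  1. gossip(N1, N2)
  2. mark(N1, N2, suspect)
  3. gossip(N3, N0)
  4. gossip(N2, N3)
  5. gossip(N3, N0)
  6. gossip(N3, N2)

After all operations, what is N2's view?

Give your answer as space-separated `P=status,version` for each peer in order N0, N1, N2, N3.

Answer: N0=alive,0 N1=alive,0 N2=alive,0 N3=alive,0

Derivation:
Op 1: gossip N1<->N2 -> N1.N0=(alive,v0) N1.N1=(alive,v0) N1.N2=(alive,v0) N1.N3=(alive,v0) | N2.N0=(alive,v0) N2.N1=(alive,v0) N2.N2=(alive,v0) N2.N3=(alive,v0)
Op 2: N1 marks N2=suspect -> (suspect,v1)
Op 3: gossip N3<->N0 -> N3.N0=(alive,v0) N3.N1=(alive,v0) N3.N2=(alive,v0) N3.N3=(alive,v0) | N0.N0=(alive,v0) N0.N1=(alive,v0) N0.N2=(alive,v0) N0.N3=(alive,v0)
Op 4: gossip N2<->N3 -> N2.N0=(alive,v0) N2.N1=(alive,v0) N2.N2=(alive,v0) N2.N3=(alive,v0) | N3.N0=(alive,v0) N3.N1=(alive,v0) N3.N2=(alive,v0) N3.N3=(alive,v0)
Op 5: gossip N3<->N0 -> N3.N0=(alive,v0) N3.N1=(alive,v0) N3.N2=(alive,v0) N3.N3=(alive,v0) | N0.N0=(alive,v0) N0.N1=(alive,v0) N0.N2=(alive,v0) N0.N3=(alive,v0)
Op 6: gossip N3<->N2 -> N3.N0=(alive,v0) N3.N1=(alive,v0) N3.N2=(alive,v0) N3.N3=(alive,v0) | N2.N0=(alive,v0) N2.N1=(alive,v0) N2.N2=(alive,v0) N2.N3=(alive,v0)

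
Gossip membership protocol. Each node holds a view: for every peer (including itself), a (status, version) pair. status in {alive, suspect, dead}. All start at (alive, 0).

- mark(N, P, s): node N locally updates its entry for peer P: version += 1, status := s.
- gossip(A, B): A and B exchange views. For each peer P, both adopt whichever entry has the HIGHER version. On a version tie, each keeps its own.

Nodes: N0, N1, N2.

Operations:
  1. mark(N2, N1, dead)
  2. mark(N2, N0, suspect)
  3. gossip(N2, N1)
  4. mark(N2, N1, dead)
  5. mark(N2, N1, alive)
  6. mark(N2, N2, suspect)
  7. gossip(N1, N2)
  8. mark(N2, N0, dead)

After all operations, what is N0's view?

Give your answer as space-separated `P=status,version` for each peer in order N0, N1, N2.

Answer: N0=alive,0 N1=alive,0 N2=alive,0

Derivation:
Op 1: N2 marks N1=dead -> (dead,v1)
Op 2: N2 marks N0=suspect -> (suspect,v1)
Op 3: gossip N2<->N1 -> N2.N0=(suspect,v1) N2.N1=(dead,v1) N2.N2=(alive,v0) | N1.N0=(suspect,v1) N1.N1=(dead,v1) N1.N2=(alive,v0)
Op 4: N2 marks N1=dead -> (dead,v2)
Op 5: N2 marks N1=alive -> (alive,v3)
Op 6: N2 marks N2=suspect -> (suspect,v1)
Op 7: gossip N1<->N2 -> N1.N0=(suspect,v1) N1.N1=(alive,v3) N1.N2=(suspect,v1) | N2.N0=(suspect,v1) N2.N1=(alive,v3) N2.N2=(suspect,v1)
Op 8: N2 marks N0=dead -> (dead,v2)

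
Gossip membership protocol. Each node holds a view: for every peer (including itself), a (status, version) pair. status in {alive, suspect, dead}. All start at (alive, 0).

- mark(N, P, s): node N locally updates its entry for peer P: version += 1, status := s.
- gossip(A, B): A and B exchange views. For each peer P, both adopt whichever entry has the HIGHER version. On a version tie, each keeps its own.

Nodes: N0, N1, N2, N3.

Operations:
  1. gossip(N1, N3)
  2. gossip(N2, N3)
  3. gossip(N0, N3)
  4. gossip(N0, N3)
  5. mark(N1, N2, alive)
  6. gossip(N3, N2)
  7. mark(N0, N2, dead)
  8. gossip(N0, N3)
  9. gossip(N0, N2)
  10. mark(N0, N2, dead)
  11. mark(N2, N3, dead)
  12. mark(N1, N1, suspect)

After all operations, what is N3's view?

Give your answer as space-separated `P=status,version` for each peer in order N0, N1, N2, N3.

Answer: N0=alive,0 N1=alive,0 N2=dead,1 N3=alive,0

Derivation:
Op 1: gossip N1<->N3 -> N1.N0=(alive,v0) N1.N1=(alive,v0) N1.N2=(alive,v0) N1.N3=(alive,v0) | N3.N0=(alive,v0) N3.N1=(alive,v0) N3.N2=(alive,v0) N3.N3=(alive,v0)
Op 2: gossip N2<->N3 -> N2.N0=(alive,v0) N2.N1=(alive,v0) N2.N2=(alive,v0) N2.N3=(alive,v0) | N3.N0=(alive,v0) N3.N1=(alive,v0) N3.N2=(alive,v0) N3.N3=(alive,v0)
Op 3: gossip N0<->N3 -> N0.N0=(alive,v0) N0.N1=(alive,v0) N0.N2=(alive,v0) N0.N3=(alive,v0) | N3.N0=(alive,v0) N3.N1=(alive,v0) N3.N2=(alive,v0) N3.N3=(alive,v0)
Op 4: gossip N0<->N3 -> N0.N0=(alive,v0) N0.N1=(alive,v0) N0.N2=(alive,v0) N0.N3=(alive,v0) | N3.N0=(alive,v0) N3.N1=(alive,v0) N3.N2=(alive,v0) N3.N3=(alive,v0)
Op 5: N1 marks N2=alive -> (alive,v1)
Op 6: gossip N3<->N2 -> N3.N0=(alive,v0) N3.N1=(alive,v0) N3.N2=(alive,v0) N3.N3=(alive,v0) | N2.N0=(alive,v0) N2.N1=(alive,v0) N2.N2=(alive,v0) N2.N3=(alive,v0)
Op 7: N0 marks N2=dead -> (dead,v1)
Op 8: gossip N0<->N3 -> N0.N0=(alive,v0) N0.N1=(alive,v0) N0.N2=(dead,v1) N0.N3=(alive,v0) | N3.N0=(alive,v0) N3.N1=(alive,v0) N3.N2=(dead,v1) N3.N3=(alive,v0)
Op 9: gossip N0<->N2 -> N0.N0=(alive,v0) N0.N1=(alive,v0) N0.N2=(dead,v1) N0.N3=(alive,v0) | N2.N0=(alive,v0) N2.N1=(alive,v0) N2.N2=(dead,v1) N2.N3=(alive,v0)
Op 10: N0 marks N2=dead -> (dead,v2)
Op 11: N2 marks N3=dead -> (dead,v1)
Op 12: N1 marks N1=suspect -> (suspect,v1)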